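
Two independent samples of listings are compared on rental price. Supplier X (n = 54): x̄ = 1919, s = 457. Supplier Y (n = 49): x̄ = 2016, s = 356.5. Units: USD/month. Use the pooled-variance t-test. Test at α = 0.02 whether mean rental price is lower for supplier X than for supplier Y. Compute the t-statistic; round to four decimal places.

-1.1924

Let group 1 = supplier X, group 2 = supplier Y. H0: μ_1 = μ_2; H1: μ_1 < μ_2 (two-sample pooled-variance t-test, left-tailed).
s_p² = [(54−1)·457² + (49−1)·356.5²]/(54+49−2) = 169994
t = (1919 − 2016)/√[169994·(1/54 + 1/49)] = -1.1924
df = n₁ + n₂ − 2 = 101
p-value = P(T ≤ -1.1924) ≈ 0.118
Since p ≈ 0.118 > α = 0.02, fail to reject H0; the data do not provide sufficient evidence against H0.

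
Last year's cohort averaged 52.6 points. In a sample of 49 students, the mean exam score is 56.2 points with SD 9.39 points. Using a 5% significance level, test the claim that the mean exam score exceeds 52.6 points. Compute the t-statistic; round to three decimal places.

H0: μ = 52.6; H1: μ > 52.6 (one-sample t-test, right-tailed).
t = (x̄ − μ₀)/(s/√n) = (56.2 − 52.6)/(9.39/√49) = 2.684
df = n − 1 = 48
p-value = P(T ≥ 2.684) ≈ 0.0050
Since p ≈ 0.0050 < α = 0.05, reject H0; the data support H1.

2.684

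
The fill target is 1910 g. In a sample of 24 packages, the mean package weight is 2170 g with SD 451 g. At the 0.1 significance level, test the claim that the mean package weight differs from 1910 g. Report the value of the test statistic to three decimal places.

2.824

H0: μ = 1910; H1: μ ≠ 1910 (one-sample t-test, two-sided).
t = (x̄ − μ₀)/(s/√n) = (2170 − 1910)/(451/√24) = 2.824
df = n − 1 = 23
Two-sided p-value ≈ 0.0096
Since p ≈ 0.0096 < α = 0.1, reject H0; the evidence is statistically significant.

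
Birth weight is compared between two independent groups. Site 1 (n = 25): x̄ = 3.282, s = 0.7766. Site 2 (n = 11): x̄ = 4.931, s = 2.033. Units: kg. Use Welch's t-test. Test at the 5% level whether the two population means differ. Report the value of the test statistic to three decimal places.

-2.608

Let group 1 = site 1, group 2 = site 2. H0: μ_1 = μ_2; H1: μ_1 ≠ μ_2 (Welch's two-sample t-test, two-sided).
t = (x̄_1 − x̄_2)/√(s_1²/n_1 + s_2²/n_2) = (3.282 − 4.931)/√(0.7766²/25 + 2.033²/11) = -2.608
Welch–Satterthwaite df ≈ 11.31
Two-sided p-value ≈ 0.0239
Since p ≈ 0.0239 < α = 0.05, reject H0; the data support H1.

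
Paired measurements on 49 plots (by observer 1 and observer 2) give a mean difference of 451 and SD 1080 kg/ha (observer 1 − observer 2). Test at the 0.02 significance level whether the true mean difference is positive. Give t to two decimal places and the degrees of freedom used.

H0: μ_d = 0; H1: μ_d > 0 (paired t-test on the differences, right-tailed).
t = d̄/(s_d/√n) = 451/(1080/√49) = 2.92
df = n − 1 = 48
p-value = P(T ≥ 2.92) ≈ 0.003
Since p ≈ 0.003 < α = 0.02, reject H0; the data support H1.

t = 2.92, df = 48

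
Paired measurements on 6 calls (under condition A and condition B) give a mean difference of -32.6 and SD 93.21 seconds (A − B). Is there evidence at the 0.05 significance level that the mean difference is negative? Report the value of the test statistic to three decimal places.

H0: μ_d = 0; H1: μ_d < 0 (paired t-test on the differences, left-tailed).
t = d̄/(s_d/√n) = -32.6/(93.21/√6) = -0.857
df = n − 1 = 5
p-value = P(T ≤ -0.857) ≈ 0.2154
Since p ≈ 0.2154 > α = 0.05, fail to reject H0; the evidence is not statistically significant.

-0.857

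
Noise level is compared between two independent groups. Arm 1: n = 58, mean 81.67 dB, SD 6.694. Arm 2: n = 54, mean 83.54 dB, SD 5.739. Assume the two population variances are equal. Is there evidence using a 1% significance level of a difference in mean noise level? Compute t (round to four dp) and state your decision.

t = -1.5817; fail to reject H0

Let group 1 = arm 1, group 2 = arm 2. H0: μ_1 = μ_2; H1: μ_1 ≠ μ_2 (two-sample pooled-variance t-test, two-sided).
s_p² = [(58−1)·6.694² + (54−1)·5.739²]/(58+54−2) = 39.0888
t = (81.67 − 83.54)/√[39.0888·(1/58 + 1/54)] = -1.5817
df = n₁ + n₂ − 2 = 110
Two-sided p-value ≈ 0.117
Since p ≈ 0.117 > α = 0.01, fail to reject H0; the data do not provide sufficient evidence against H0.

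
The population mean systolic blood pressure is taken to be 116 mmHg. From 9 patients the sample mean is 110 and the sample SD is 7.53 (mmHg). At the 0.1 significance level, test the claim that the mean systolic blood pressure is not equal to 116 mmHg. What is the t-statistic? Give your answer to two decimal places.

-2.39

H0: μ = 116; H1: μ ≠ 116 (one-sample t-test, two-sided).
t = (x̄ − μ₀)/(s/√n) = (110 − 116)/(7.53/√9) = -2.39
df = n − 1 = 8
Two-sided p-value ≈ 0.044
Since p ≈ 0.044 < α = 0.1, reject H0; the evidence is statistically significant.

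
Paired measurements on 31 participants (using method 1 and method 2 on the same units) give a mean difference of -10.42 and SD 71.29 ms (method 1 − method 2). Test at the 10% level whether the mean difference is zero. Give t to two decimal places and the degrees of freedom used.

t = -0.81, df = 30

H0: μ_d = 0; H1: μ_d ≠ 0 (paired t-test on the differences, two-sided).
t = d̄/(s_d/√n) = -10.42/(71.29/√31) = -0.81
df = n − 1 = 30
Two-sided p-value ≈ 0.4222
Since p ≈ 0.4222 > α = 0.1, fail to reject H0; the data do not provide sufficient evidence against H0.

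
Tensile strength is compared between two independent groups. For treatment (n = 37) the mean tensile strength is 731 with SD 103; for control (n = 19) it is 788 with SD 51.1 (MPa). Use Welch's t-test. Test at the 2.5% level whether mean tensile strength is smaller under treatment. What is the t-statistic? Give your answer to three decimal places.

Let group 1 = treatment, group 2 = control. H0: μ_1 = μ_2; H1: μ_1 < μ_2 (Welch's two-sample t-test, left-tailed).
t = (x̄_1 − x̄_2)/√(s_1²/n_1 + s_2²/n_2) = (731 − 788)/√(103²/37 + 51.1²/19) = -2.768
Welch–Satterthwaite df ≈ 53.98
p-value = P(T ≤ -2.768) ≈ 0.0039
Since p ≈ 0.0039 < α = 0.025, reject H0; the data support H1.

-2.768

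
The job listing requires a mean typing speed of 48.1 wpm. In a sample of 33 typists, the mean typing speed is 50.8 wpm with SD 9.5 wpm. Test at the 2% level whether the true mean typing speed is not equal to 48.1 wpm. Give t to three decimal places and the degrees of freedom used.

t = 1.633, df = 32

H0: μ = 48.1; H1: μ ≠ 48.1 (one-sample t-test, two-sided).
t = (x̄ − μ₀)/(s/√n) = (50.8 − 48.1)/(9.5/√33) = 1.633
df = n − 1 = 32
Two-sided p-value ≈ 0.1123
Since p ≈ 0.1123 > α = 0.02, fail to reject H0; the evidence is not statistically significant.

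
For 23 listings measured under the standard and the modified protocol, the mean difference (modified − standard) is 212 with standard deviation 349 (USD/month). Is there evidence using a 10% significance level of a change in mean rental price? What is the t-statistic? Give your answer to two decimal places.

2.91

H0: μ_d = 0; H1: μ_d ≠ 0 (paired t-test on the differences, two-sided).
t = d̄/(s_d/√n) = 212/(349/√23) = 2.91
df = n − 1 = 22
Two-sided p-value ≈ 0.008
Since p ≈ 0.008 < α = 0.1, reject H0; the evidence is statistically significant.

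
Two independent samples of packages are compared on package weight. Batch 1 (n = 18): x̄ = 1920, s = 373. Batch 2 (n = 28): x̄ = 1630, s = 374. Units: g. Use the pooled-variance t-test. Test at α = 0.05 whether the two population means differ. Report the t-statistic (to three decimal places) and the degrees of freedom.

Let group 1 = batch 1, group 2 = batch 2. H0: μ_1 = μ_2; H1: μ_1 ≠ μ_2 (two-sample pooled-variance t-test, two-sided).
s_p² = [(18−1)·373² + (28−1)·374²]/(18+28−2) = 139587
t = (1920 − 1630)/√[139587·(1/18 + 1/28)] = 2.569
df = n₁ + n₂ − 2 = 44
Two-sided p-value ≈ 0.0137
Since p ≈ 0.0137 < α = 0.05, reject H0; the data support H1.

t = 2.569, df = 44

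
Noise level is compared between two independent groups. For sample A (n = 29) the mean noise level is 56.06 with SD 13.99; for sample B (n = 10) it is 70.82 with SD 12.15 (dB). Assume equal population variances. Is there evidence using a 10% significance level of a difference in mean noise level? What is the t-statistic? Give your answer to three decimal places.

-2.967

Let group 1 = sample A, group 2 = sample B. H0: μ_1 = μ_2; H1: μ_1 ≠ μ_2 (two-sample pooled-variance t-test, two-sided).
s_p² = [(29−1)·13.99² + (10−1)·12.15²]/(29+10−2) = 184.021
t = (56.06 − 70.82)/√[184.021·(1/29 + 1/10)] = -2.967
df = n₁ + n₂ − 2 = 37
Two-sided p-value ≈ 0.005
Since p ≈ 0.005 < α = 0.1, reject H0; the evidence is statistically significant.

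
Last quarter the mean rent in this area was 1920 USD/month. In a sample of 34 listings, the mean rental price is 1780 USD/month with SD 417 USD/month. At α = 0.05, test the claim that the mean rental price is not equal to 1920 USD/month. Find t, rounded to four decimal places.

H0: μ = 1920; H1: μ ≠ 1920 (one-sample t-test, two-sided).
t = (x̄ − μ₀)/(s/√n) = (1780 − 1920)/(417/√34) = -1.9576
df = n − 1 = 33
Two-sided p-value ≈ 0.059
Since p ≈ 0.059 > α = 0.05, fail to reject H0; the evidence is not statistically significant.

-1.9576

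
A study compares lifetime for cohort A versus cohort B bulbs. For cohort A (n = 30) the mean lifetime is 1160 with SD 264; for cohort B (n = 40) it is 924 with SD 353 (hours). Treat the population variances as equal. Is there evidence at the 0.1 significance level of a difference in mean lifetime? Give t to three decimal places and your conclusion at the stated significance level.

t = 3.072; reject H0

Let group 1 = cohort A, group 2 = cohort B. H0: μ_1 = μ_2; H1: μ_1 ≠ μ_2 (two-sample pooled-variance t-test, two-sided).
s_p² = [(30−1)·264² + (40−1)·353²]/(30+40−2) = 101190
t = (1160 − 924)/√[101190·(1/30 + 1/40)] = 3.072
df = n₁ + n₂ − 2 = 68
Two-sided p-value ≈ 0.0031
Since p ≈ 0.0031 < α = 0.1, reject H0; the data support H1.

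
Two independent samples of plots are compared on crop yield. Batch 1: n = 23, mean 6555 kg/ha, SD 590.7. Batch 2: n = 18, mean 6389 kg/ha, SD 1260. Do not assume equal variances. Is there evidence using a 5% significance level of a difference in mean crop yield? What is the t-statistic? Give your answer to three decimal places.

Let group 1 = batch 1, group 2 = batch 2. H0: μ_1 = μ_2; H1: μ_1 ≠ μ_2 (Welch's two-sample t-test, two-sided).
t = (x̄_1 − x̄_2)/√(s_1²/n_1 + s_2²/n_2) = (6555 − 6389)/√(590.7²/23 + 1260²/18) = 0.516
Welch–Satterthwaite df ≈ 22.83
Two-sided p-value ≈ 0.6106
Since p ≈ 0.6106 > α = 0.05, fail to reject H0; the data do not provide sufficient evidence against H0.

0.516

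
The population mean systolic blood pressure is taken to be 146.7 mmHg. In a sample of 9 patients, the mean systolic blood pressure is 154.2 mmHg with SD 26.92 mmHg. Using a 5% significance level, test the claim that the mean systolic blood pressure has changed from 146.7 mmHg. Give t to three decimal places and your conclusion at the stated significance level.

H0: μ = 146.7; H1: μ ≠ 146.7 (one-sample t-test, two-sided).
t = (x̄ − μ₀)/(s/√n) = (154.2 − 146.7)/(26.92/√9) = 0.836
df = n − 1 = 8
Two-sided p-value ≈ 0.4275
Since p ≈ 0.4275 > α = 0.05, fail to reject H0; the evidence is not statistically significant.

t = 0.836; fail to reject H0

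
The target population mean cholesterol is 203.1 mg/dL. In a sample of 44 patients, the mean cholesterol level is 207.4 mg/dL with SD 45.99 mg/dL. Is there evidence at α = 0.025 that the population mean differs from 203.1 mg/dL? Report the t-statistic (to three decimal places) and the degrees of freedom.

t = 0.620, df = 43

H0: μ = 203.1; H1: μ ≠ 203.1 (one-sample t-test, two-sided).
t = (x̄ − μ₀)/(s/√n) = (207.4 − 203.1)/(45.99/√44) = 0.620
df = n − 1 = 43
Two-sided p-value ≈ 0.538
Since p ≈ 0.538 > α = 0.025, fail to reject H0; the evidence is not statistically significant.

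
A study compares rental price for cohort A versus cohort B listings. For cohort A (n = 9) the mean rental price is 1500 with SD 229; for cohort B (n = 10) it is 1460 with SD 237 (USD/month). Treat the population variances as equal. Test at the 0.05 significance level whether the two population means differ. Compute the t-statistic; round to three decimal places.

0.373

Let group 1 = cohort A, group 2 = cohort B. H0: μ_1 = μ_2; H1: μ_1 ≠ μ_2 (two-sample pooled-variance t-test, two-sided).
s_p² = [(9−1)·229² + (10−1)·237²]/(9+10−2) = 54414.6
t = (1500 − 1460)/√[54414.6·(1/9 + 1/10)] = 0.373
df = n₁ + n₂ − 2 = 17
Two-sided p-value ≈ 0.714
Since p ≈ 0.714 > α = 0.05, fail to reject H0; the data do not provide sufficient evidence against H0.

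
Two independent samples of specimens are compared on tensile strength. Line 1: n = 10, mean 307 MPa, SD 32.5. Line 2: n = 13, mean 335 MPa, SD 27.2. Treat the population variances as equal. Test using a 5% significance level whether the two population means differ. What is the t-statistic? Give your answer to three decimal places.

-2.250

Let group 1 = line 1, group 2 = line 2. H0: μ_1 = μ_2; H1: μ_1 ≠ μ_2 (two-sample pooled-variance t-test, two-sided).
s_p² = [(10−1)·32.5² + (13−1)·27.2²]/(10+13−2) = 875.444
t = (307 − 335)/√[875.444·(1/10 + 1/13)] = -2.250
df = n₁ + n₂ − 2 = 21
Two-sided p-value ≈ 0.0353
Since p ≈ 0.0353 < α = 0.05, reject H0; the evidence is statistically significant.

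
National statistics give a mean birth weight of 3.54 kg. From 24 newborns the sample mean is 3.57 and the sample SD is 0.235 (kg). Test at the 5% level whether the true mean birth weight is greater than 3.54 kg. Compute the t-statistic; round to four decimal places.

0.6254

H0: μ = 3.54; H1: μ > 3.54 (one-sample t-test, right-tailed).
t = (x̄ − μ₀)/(s/√n) = (3.57 − 3.54)/(0.235/√24) = 0.6254
df = n − 1 = 23
p-value = P(T ≥ 0.6254) ≈ 0.2689
Since p ≈ 0.2689 > α = 0.05, fail to reject H0; the evidence is not statistically significant.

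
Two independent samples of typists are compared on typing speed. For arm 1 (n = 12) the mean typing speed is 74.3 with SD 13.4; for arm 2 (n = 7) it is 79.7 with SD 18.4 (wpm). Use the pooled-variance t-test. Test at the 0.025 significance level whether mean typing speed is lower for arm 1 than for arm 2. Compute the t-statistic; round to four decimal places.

Let group 1 = arm 1, group 2 = arm 2. H0: μ_1 = μ_2; H1: μ_1 < μ_2 (two-sample pooled-variance t-test, left-tailed).
s_p² = [(12−1)·13.4² + (7−1)·18.4²]/(12+7−2) = 235.678
t = (74.3 − 79.7)/√[235.678·(1/12 + 1/7)] = -0.7396
df = n₁ + n₂ − 2 = 17
p-value = P(T ≤ -0.7396) ≈ 0.2348
Since p ≈ 0.2348 > α = 0.025, fail to reject H0; the evidence is not statistically significant.

-0.7396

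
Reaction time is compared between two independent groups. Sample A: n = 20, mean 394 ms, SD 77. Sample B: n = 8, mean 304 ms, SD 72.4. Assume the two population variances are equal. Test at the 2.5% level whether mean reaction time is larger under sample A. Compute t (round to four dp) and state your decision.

t = 2.8387; reject H0

Let group 1 = sample A, group 2 = sample B. H0: μ_1 = μ_2; H1: μ_1 > μ_2 (two-sample pooled-variance t-test, right-tailed).
s_p² = [(20−1)·77² + (8−1)·72.4²]/(20+8−2) = 5743.97
t = (394 − 304)/√[5743.97·(1/20 + 1/8)] = 2.8387
df = n₁ + n₂ − 2 = 26
p-value = P(T ≥ 2.8387) ≈ 0.0043
Since p ≈ 0.0043 < α = 0.025, reject H0; the evidence is statistically significant.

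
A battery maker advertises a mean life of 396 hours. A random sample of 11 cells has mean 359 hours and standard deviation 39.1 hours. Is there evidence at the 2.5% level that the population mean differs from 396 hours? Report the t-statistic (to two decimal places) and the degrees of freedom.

t = -3.14, df = 10

H0: μ = 396; H1: μ ≠ 396 (one-sample t-test, two-sided).
t = (x̄ − μ₀)/(s/√n) = (359 − 396)/(39.1/√11) = -3.14
df = n − 1 = 10
Two-sided p-value ≈ 0.0105
Since p ≈ 0.0105 < α = 0.025, reject H0; the evidence is statistically significant.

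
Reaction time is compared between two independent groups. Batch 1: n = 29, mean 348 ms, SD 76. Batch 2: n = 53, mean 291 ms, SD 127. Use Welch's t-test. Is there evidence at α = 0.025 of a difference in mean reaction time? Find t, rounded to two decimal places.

Let group 1 = batch 1, group 2 = batch 2. H0: μ_1 = μ_2; H1: μ_1 ≠ μ_2 (Welch's two-sample t-test, two-sided).
t = (x̄_1 − x̄_2)/√(s_1²/n_1 + s_2²/n_2) = (348 − 291)/√(76²/29 + 127²/53) = 2.54
Welch–Satterthwaite df ≈ 79.28
Two-sided p-value ≈ 0.013
Since p ≈ 0.013 < α = 0.025, reject H0; the evidence is statistically significant.

2.54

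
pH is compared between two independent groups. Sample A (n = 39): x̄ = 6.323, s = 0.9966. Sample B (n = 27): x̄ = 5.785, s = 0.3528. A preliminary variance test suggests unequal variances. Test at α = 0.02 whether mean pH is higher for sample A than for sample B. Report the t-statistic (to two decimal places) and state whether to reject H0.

t = 3.10; reject H0

Let group 1 = sample A, group 2 = sample B. H0: μ_1 = μ_2; H1: μ_1 > μ_2 (Welch's two-sample t-test, right-tailed).
t = (x̄_1 − x̄_2)/√(s_1²/n_1 + s_2²/n_2) = (6.323 − 5.785)/√(0.9966²/39 + 0.3528²/27) = 3.10
Welch–Satterthwaite df ≈ 50.58
p-value = P(T ≥ 3.10) ≈ 0.002
Since p ≈ 0.002 < α = 0.02, reject H0; the evidence is statistically significant.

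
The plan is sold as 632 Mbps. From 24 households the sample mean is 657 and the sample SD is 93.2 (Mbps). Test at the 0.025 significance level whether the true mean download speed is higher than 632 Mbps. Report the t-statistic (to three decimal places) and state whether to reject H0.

H0: μ = 632; H1: μ > 632 (one-sample t-test, right-tailed).
t = (x̄ − μ₀)/(s/√n) = (657 − 632)/(93.2/√24) = 1.314
df = n − 1 = 23
p-value = P(T ≥ 1.314) ≈ 0.101
Since p ≈ 0.101 > α = 0.025, fail to reject H0; the evidence is not statistically significant.

t = 1.314; fail to reject H0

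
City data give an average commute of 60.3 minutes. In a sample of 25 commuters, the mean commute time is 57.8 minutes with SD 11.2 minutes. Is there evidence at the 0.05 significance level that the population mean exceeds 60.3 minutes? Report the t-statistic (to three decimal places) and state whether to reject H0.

t = -1.116; fail to reject H0

H0: μ = 60.3; H1: μ > 60.3 (one-sample t-test, right-tailed).
t = (x̄ − μ₀)/(s/√n) = (57.8 − 60.3)/(11.2/√25) = -1.116
df = n − 1 = 24
p-value = P(T ≥ -1.116) ≈ 0.862
Since p ≈ 0.862 > α = 0.05, fail to reject H0; the evidence is not statistically significant.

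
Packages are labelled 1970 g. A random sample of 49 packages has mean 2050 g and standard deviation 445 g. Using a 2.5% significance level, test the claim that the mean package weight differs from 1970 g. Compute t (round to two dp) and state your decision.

t = 1.26; fail to reject H0

H0: μ = 1970; H1: μ ≠ 1970 (one-sample t-test, two-sided).
t = (x̄ − μ₀)/(s/√n) = (2050 − 1970)/(445/√49) = 1.26
df = n − 1 = 48
Two-sided p-value ≈ 0.2143
Since p ≈ 0.2143 > α = 0.025, fail to reject H0; the data do not provide sufficient evidence against H0.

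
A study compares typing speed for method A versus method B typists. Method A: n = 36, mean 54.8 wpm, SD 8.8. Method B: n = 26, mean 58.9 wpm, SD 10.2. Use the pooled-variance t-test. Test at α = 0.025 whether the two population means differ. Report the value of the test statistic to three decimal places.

-1.693

Let group 1 = method A, group 2 = method B. H0: μ_1 = μ_2; H1: μ_1 ≠ μ_2 (two-sample pooled-variance t-test, two-sided).
s_p² = [(36−1)·8.8² + (26−1)·10.2²]/(36+26−2) = 88.5233
t = (54.8 − 58.9)/√[88.5233·(1/36 + 1/26)] = -1.693
df = n₁ + n₂ − 2 = 60
Two-sided p-value ≈ 0.096
Since p ≈ 0.096 > α = 0.025, fail to reject H0; the evidence is not statistically significant.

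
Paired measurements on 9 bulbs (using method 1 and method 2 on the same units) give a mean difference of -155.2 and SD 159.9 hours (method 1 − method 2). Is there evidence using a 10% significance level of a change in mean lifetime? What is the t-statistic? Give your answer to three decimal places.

H0: μ_d = 0; H1: μ_d ≠ 0 (paired t-test on the differences, two-sided).
t = d̄/(s_d/√n) = -155.2/(159.9/√9) = -2.912
df = n − 1 = 8
Two-sided p-value ≈ 0.020
Since p ≈ 0.020 < α = 0.1, reject H0; the evidence is statistically significant.

-2.912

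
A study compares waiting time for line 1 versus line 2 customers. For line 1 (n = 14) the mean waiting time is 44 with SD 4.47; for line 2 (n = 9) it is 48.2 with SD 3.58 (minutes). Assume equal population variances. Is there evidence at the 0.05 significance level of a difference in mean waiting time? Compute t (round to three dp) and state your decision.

t = -2.367; reject H0

Let group 1 = line 1, group 2 = line 2. H0: μ_1 = μ_2; H1: μ_1 ≠ μ_2 (two-sample pooled-variance t-test, two-sided).
s_p² = [(14−1)·4.47² + (9−1)·3.58²]/(14+9−2) = 17.2516
t = (44 − 48.2)/√[17.2516·(1/14 + 1/9)] = -2.367
df = n₁ + n₂ − 2 = 21
Two-sided p-value ≈ 0.0276
Since p ≈ 0.0276 < α = 0.05, reject H0; the data support H1.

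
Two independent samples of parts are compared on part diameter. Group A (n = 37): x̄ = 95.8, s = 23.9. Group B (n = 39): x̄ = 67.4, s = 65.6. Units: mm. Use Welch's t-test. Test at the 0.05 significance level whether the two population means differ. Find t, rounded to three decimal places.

Let group 1 = group A, group 2 = group B. H0: μ_1 = μ_2; H1: μ_1 ≠ μ_2 (Welch's two-sample t-test, two-sided).
t = (x̄_1 − x̄_2)/√(s_1²/n_1 + s_2²/n_2) = (95.8 − 67.4)/√(23.9²/37 + 65.6²/39) = 2.532
Welch–Satterthwaite df ≈ 48.38
Two-sided p-value ≈ 0.0146
Since p ≈ 0.0146 < α = 0.05, reject H0; the evidence is statistically significant.

2.532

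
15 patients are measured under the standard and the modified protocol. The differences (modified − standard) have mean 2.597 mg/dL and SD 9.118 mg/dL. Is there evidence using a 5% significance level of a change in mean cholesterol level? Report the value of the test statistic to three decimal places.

H0: μ_d = 0; H1: μ_d ≠ 0 (paired t-test on the differences, two-sided).
t = d̄/(s_d/√n) = 2.597/(9.118/√15) = 1.103
df = n − 1 = 14
Two-sided p-value ≈ 0.289
Since p ≈ 0.289 > α = 0.05, fail to reject H0; the evidence is not statistically significant.

1.103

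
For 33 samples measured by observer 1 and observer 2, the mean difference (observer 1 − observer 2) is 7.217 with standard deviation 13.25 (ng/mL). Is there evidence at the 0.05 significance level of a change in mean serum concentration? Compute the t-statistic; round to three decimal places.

H0: μ_d = 0; H1: μ_d ≠ 0 (paired t-test on the differences, two-sided).
t = d̄/(s_d/√n) = 7.217/(13.25/√33) = 3.129
df = n − 1 = 32
Two-sided p-value ≈ 0.004
Since p ≈ 0.004 < α = 0.05, reject H0; the data support H1.

3.129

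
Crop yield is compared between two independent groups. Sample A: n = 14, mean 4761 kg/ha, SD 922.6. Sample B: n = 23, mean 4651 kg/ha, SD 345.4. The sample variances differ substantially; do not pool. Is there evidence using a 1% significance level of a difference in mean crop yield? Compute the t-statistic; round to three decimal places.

Let group 1 = sample A, group 2 = sample B. H0: μ_1 = μ_2; H1: μ_1 ≠ μ_2 (Welch's two-sample t-test, two-sided).
t = (x̄_1 − x̄_2)/√(s_1²/n_1 + s_2²/n_2) = (4761 − 4651)/√(922.6²/14 + 345.4²/23) = 0.428
Welch–Satterthwaite df ≈ 15.25
Two-sided p-value ≈ 0.6745
Since p ≈ 0.6745 > α = 0.01, fail to reject H0; the evidence is not statistically significant.

0.428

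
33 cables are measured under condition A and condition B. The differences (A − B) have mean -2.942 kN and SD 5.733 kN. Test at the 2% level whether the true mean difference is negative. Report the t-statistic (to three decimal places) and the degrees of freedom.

t = -2.948, df = 32

H0: μ_d = 0; H1: μ_d < 0 (paired t-test on the differences, left-tailed).
t = d̄/(s_d/√n) = -2.942/(5.733/√33) = -2.948
df = n − 1 = 32
p-value = P(T ≤ -2.948) ≈ 0.0030
Since p ≈ 0.0030 < α = 0.02, reject H0; the evidence is statistically significant.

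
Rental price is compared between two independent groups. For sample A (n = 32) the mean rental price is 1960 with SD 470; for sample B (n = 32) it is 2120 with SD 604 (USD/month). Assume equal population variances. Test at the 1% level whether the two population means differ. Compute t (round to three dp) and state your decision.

t = -1.183; fail to reject H0

Let group 1 = sample A, group 2 = sample B. H0: μ_1 = μ_2; H1: μ_1 ≠ μ_2 (two-sample pooled-variance t-test, two-sided).
s_p² = [(32−1)·470² + (32−1)·604²]/(32+32−2) = 292858
t = (1960 − 2120)/√[292858·(1/32 + 1/32)] = -1.183
df = n₁ + n₂ − 2 = 62
Two-sided p-value ≈ 0.241
Since p ≈ 0.241 > α = 0.01, fail to reject H0; the evidence is not statistically significant.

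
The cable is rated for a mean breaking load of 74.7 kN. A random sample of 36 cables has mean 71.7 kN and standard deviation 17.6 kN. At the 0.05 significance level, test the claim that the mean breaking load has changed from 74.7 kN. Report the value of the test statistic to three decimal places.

-1.023

H0: μ = 74.7; H1: μ ≠ 74.7 (one-sample t-test, two-sided).
t = (x̄ − μ₀)/(s/√n) = (71.7 − 74.7)/(17.6/√36) = -1.023
df = n − 1 = 35
Two-sided p-value ≈ 0.3135
Since p ≈ 0.3135 > α = 0.05, fail to reject H0; the evidence is not statistically significant.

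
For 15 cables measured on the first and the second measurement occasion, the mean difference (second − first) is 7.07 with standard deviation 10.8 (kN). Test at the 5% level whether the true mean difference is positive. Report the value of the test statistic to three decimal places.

2.535

H0: μ_d = 0; H1: μ_d > 0 (paired t-test on the differences, right-tailed).
t = d̄/(s_d/√n) = 7.07/(10.8/√15) = 2.535
df = n − 1 = 14
p-value = P(T ≥ 2.535) ≈ 0.012
Since p ≈ 0.012 < α = 0.05, reject H0; the evidence is statistically significant.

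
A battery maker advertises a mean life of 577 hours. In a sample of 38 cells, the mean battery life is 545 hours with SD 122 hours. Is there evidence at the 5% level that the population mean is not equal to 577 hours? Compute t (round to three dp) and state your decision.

H0: μ = 577; H1: μ ≠ 577 (one-sample t-test, two-sided).
t = (x̄ − μ₀)/(s/√n) = (545 − 577)/(122/√38) = -1.617
df = n − 1 = 37
Two-sided p-value ≈ 0.114
Since p ≈ 0.114 > α = 0.05, fail to reject H0; the data do not provide sufficient evidence against H0.

t = -1.617; fail to reject H0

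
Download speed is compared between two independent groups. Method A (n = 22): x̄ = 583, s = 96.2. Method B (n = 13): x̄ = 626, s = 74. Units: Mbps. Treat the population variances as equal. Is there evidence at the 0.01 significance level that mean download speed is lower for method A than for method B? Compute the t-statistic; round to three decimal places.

-1.385

Let group 1 = method A, group 2 = method B. H0: μ_1 = μ_2; H1: μ_1 < μ_2 (two-sample pooled-variance t-test, left-tailed).
s_p² = [(22−1)·96.2² + (13−1)·74²]/(22+13−2) = 7880.46
t = (583 − 626)/√[7880.46·(1/22 + 1/13)] = -1.385
df = n₁ + n₂ − 2 = 33
p-value = P(T ≤ -1.385) ≈ 0.088
Since p ≈ 0.088 > α = 0.01, fail to reject H0; the data do not provide sufficient evidence against H0.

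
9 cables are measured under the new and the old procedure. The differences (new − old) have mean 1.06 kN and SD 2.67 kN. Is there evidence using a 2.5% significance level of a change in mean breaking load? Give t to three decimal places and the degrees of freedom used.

t = 1.191, df = 8

H0: μ_d = 0; H1: μ_d ≠ 0 (paired t-test on the differences, two-sided).
t = d̄/(s_d/√n) = 1.06/(2.67/√9) = 1.191
df = n − 1 = 8
Two-sided p-value ≈ 0.268
Since p ≈ 0.268 > α = 0.025, fail to reject H0; the evidence is not statistically significant.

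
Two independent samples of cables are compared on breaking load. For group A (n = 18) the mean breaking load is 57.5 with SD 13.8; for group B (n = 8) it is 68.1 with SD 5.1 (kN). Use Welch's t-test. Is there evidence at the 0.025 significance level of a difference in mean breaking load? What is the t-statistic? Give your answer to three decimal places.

-2.850

Let group 1 = group A, group 2 = group B. H0: μ_1 = μ_2; H1: μ_1 ≠ μ_2 (Welch's two-sample t-test, two-sided).
t = (x̄_1 − x̄_2)/√(s_1²/n_1 + s_2²/n_2) = (57.5 − 68.1)/√(13.8²/18 + 5.1²/8) = -2.850
Welch–Satterthwaite df ≈ 23.63
Two-sided p-value ≈ 0.009
Since p ≈ 0.009 < α = 0.025, reject H0; the data support H1.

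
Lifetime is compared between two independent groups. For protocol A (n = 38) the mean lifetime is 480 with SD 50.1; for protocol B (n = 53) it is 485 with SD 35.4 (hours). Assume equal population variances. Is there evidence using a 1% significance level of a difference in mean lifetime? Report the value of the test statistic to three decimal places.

-0.558

Let group 1 = protocol A, group 2 = protocol B. H0: μ_1 = μ_2; H1: μ_1 ≠ μ_2 (two-sample pooled-variance t-test, two-sided).
s_p² = [(38−1)·50.1² + (53−1)·35.4²]/(38+53−2) = 1775.67
t = (480 − 485)/√[1775.67·(1/38 + 1/53)] = -0.558
df = n₁ + n₂ − 2 = 89
Two-sided p-value ≈ 0.5781
Since p ≈ 0.5781 > α = 0.01, fail to reject H0; the evidence is not statistically significant.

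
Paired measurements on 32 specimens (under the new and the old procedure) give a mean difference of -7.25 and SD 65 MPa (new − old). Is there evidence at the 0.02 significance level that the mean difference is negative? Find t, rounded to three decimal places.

H0: μ_d = 0; H1: μ_d < 0 (paired t-test on the differences, left-tailed).
t = d̄/(s_d/√n) = -7.25/(65/√32) = -0.631
df = n − 1 = 31
p-value = P(T ≤ -0.631) ≈ 0.266
Since p ≈ 0.266 > α = 0.02, fail to reject H0; the data do not provide sufficient evidence against H0.

-0.631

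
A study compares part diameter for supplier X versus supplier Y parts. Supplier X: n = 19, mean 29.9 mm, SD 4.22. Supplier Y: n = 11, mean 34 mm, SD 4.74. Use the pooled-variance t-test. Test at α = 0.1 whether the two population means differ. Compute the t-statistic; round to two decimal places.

-2.45

Let group 1 = supplier X, group 2 = supplier Y. H0: μ_1 = μ_2; H1: μ_1 ≠ μ_2 (two-sample pooled-variance t-test, two-sided).
s_p² = [(19−1)·4.22² + (11−1)·4.74²]/(19+11−2) = 19.4724
t = (29.9 − 34)/√[19.4724·(1/19 + 1/11)] = -2.45
df = n₁ + n₂ − 2 = 28
Two-sided p-value ≈ 0.0207
Since p ≈ 0.0207 < α = 0.1, reject H0; the evidence is statistically significant.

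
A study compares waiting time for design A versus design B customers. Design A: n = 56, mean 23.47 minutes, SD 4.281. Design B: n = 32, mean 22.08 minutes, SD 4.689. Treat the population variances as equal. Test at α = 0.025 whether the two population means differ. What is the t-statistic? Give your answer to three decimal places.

Let group 1 = design A, group 2 = design B. H0: μ_1 = μ_2; H1: μ_1 ≠ μ_2 (two-sample pooled-variance t-test, two-sided).
s_p² = [(56−1)·4.281² + (32−1)·4.689²]/(56+32−2) = 19.6462
t = (23.47 − 22.08)/√[19.6462·(1/56 + 1/32)] = 1.415
df = n₁ + n₂ − 2 = 86
Two-sided p-value ≈ 0.1606
Since p ≈ 0.1606 > α = 0.025, fail to reject H0; the evidence is not statistically significant.

1.415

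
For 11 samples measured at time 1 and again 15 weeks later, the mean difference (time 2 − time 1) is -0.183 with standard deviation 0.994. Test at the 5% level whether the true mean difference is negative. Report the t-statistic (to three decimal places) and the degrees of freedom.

H0: μ_d = 0; H1: μ_d < 0 (paired t-test on the differences, left-tailed).
t = d̄/(s_d/√n) = -0.183/(0.994/√11) = -0.611
df = n − 1 = 10
p-value = P(T ≤ -0.611) ≈ 0.278
Since p ≈ 0.278 > α = 0.05, fail to reject H0; the evidence is not statistically significant.

t = -0.611, df = 10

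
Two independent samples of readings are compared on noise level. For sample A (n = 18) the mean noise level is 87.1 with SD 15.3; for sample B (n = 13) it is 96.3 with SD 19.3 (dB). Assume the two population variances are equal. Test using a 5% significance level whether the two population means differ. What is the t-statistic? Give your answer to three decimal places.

-1.481

Let group 1 = sample A, group 2 = sample B. H0: μ_1 = μ_2; H1: μ_1 ≠ μ_2 (two-sample pooled-variance t-test, two-sided).
s_p² = [(18−1)·15.3² + (13−1)·19.3²]/(18+13−2) = 291.359
t = (87.1 − 96.3)/√[291.359·(1/18 + 1/13)] = -1.481
df = n₁ + n₂ − 2 = 29
Two-sided p-value ≈ 0.1494
Since p ≈ 0.1494 > α = 0.05, fail to reject H0; the data do not provide sufficient evidence against H0.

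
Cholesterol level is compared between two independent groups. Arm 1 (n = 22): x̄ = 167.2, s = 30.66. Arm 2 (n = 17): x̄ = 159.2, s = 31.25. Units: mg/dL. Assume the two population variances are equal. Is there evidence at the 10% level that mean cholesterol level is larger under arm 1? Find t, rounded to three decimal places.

Let group 1 = arm 1, group 2 = arm 2. H0: μ_1 = μ_2; H1: μ_1 > μ_2 (two-sample pooled-variance t-test, right-tailed).
s_p² = [(22−1)·30.66² + (17−1)·31.25²]/(22+17−2) = 955.831
t = (167.2 − 159.2)/√[955.831·(1/22 + 1/17)] = 0.801
df = n₁ + n₂ − 2 = 37
p-value = P(T ≥ 0.801) ≈ 0.2140
Since p ≈ 0.2140 > α = 0.1, fail to reject H0; the data do not provide sufficient evidence against H0.

0.801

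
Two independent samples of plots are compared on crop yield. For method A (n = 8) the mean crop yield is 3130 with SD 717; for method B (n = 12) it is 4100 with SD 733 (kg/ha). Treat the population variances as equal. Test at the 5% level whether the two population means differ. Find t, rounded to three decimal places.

Let group 1 = method A, group 2 = method B. H0: μ_1 = μ_2; H1: μ_1 ≠ μ_2 (two-sample pooled-variance t-test, two-sided).
s_p² = [(8−1)·717² + (12−1)·733²]/(8+12−2) = 528267
t = (3130 − 4100)/√[528267·(1/8 + 1/12)] = -2.924
df = n₁ + n₂ − 2 = 18
Two-sided p-value ≈ 0.009
Since p ≈ 0.009 < α = 0.05, reject H0; the evidence is statistically significant.

-2.924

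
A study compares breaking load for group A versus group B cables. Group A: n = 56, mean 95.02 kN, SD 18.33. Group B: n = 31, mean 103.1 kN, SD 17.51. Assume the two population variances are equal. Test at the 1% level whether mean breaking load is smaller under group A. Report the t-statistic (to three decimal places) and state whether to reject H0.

Let group 1 = group A, group 2 = group B. H0: μ_1 = μ_2; H1: μ_1 < μ_2 (two-sample pooled-variance t-test, left-tailed).
s_p² = [(56−1)·18.33² + (31−1)·17.51²]/(56+31−2) = 325.616
t = (95.02 − 103.1)/√[325.616·(1/56 + 1/31)] = -2.000
df = n₁ + n₂ − 2 = 85
p-value = P(T ≤ -2.000) ≈ 0.0243
Since p ≈ 0.0243 > α = 0.01, fail to reject H0; the data do not provide sufficient evidence against H0.

t = -2.000; fail to reject H0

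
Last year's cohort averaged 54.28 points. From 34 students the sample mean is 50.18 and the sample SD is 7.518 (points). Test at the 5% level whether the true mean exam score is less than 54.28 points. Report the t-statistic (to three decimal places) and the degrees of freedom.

H0: μ = 54.28; H1: μ < 54.28 (one-sample t-test, left-tailed).
t = (x̄ − μ₀)/(s/√n) = (50.18 − 54.28)/(7.518/√34) = -3.180
df = n − 1 = 33
p-value = P(T ≤ -3.180) ≈ 0.002
Since p ≈ 0.002 < α = 0.05, reject H0; the evidence is statistically significant.

t = -3.180, df = 33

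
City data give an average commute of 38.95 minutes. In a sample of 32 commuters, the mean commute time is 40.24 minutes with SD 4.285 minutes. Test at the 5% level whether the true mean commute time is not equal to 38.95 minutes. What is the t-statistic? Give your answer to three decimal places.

1.703

H0: μ = 38.95; H1: μ ≠ 38.95 (one-sample t-test, two-sided).
t = (x̄ − μ₀)/(s/√n) = (40.24 − 38.95)/(4.285/√32) = 1.703
df = n − 1 = 31
Two-sided p-value ≈ 0.0986
Since p ≈ 0.0986 > α = 0.05, fail to reject H0; the evidence is not statistically significant.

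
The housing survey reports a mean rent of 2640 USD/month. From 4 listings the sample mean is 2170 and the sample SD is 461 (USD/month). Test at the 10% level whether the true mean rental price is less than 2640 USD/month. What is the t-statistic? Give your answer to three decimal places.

-2.039

H0: μ = 2640; H1: μ < 2640 (one-sample t-test, left-tailed).
t = (x̄ − μ₀)/(s/√n) = (2170 − 2640)/(461/√4) = -2.039
df = n − 1 = 3
p-value = P(T ≤ -2.039) ≈ 0.067
Since p ≈ 0.067 < α = 0.1, reject H0; the evidence is statistically significant.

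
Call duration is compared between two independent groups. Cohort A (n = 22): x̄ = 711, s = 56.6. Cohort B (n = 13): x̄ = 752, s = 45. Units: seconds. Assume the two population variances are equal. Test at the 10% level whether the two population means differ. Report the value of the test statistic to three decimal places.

Let group 1 = cohort A, group 2 = cohort B. H0: μ_1 = μ_2; H1: μ_1 ≠ μ_2 (two-sample pooled-variance t-test, two-sided).
s_p² = [(22−1)·56.6² + (13−1)·45²]/(22+13−2) = 2774.99
t = (711 − 752)/√[2774.99·(1/22 + 1/13)] = -2.225
df = n₁ + n₂ − 2 = 33
Two-sided p-value ≈ 0.033
Since p ≈ 0.033 < α = 0.1, reject H0; the data support H1.

-2.225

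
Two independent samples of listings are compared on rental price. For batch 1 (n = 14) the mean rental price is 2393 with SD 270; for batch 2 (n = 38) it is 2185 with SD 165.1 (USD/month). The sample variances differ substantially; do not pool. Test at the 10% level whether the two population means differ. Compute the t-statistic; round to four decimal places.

2.7023

Let group 1 = batch 1, group 2 = batch 2. H0: μ_1 = μ_2; H1: μ_1 ≠ μ_2 (Welch's two-sample t-test, two-sided).
t = (x̄_1 − x̄_2)/√(s_1²/n_1 + s_2²/n_2) = (2393 − 2185)/√(270²/14 + 165.1²/38) = 2.7023
Welch–Satterthwaite df ≈ 16.72
Two-sided p-value ≈ 0.0153
Since p ≈ 0.0153 < α = 0.1, reject H0; the data support H1.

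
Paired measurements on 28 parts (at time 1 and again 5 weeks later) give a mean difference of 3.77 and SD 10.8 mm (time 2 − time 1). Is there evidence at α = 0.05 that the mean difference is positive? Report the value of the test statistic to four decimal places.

1.8471

H0: μ_d = 0; H1: μ_d > 0 (paired t-test on the differences, right-tailed).
t = d̄/(s_d/√n) = 3.77/(10.8/√28) = 1.8471
df = n − 1 = 27
p-value = P(T ≥ 1.8471) ≈ 0.038
Since p ≈ 0.038 < α = 0.05, reject H0; the evidence is statistically significant.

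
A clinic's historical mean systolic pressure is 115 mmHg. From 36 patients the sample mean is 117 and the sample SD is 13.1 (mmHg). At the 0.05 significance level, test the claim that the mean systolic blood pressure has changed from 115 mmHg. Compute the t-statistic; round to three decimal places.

H0: μ = 115; H1: μ ≠ 115 (one-sample t-test, two-sided).
t = (x̄ − μ₀)/(s/√n) = (117 − 115)/(13.1/√36) = 0.916
df = n − 1 = 35
Two-sided p-value ≈ 0.3659
Since p ≈ 0.3659 > α = 0.05, fail to reject H0; the evidence is not statistically significant.

0.916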